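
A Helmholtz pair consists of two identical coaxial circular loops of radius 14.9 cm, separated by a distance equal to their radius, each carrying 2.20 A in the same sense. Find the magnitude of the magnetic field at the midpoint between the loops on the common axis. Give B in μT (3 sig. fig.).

B ≈ 13.3 μT

Each loop contributes B = μ₀IR²/[2(R²+z²)^(3/2)] on the axis, with z measured from that loop.
Loop 1 (z = 0.0745 m): B₁ = 6.64×10⁻⁶ T. Loop 2 (z = 0.0745 m): B₂ = 6.64×10⁻⁶ T.
The fields add: B = B₁ + B₂ = 1.33×10⁻⁵ T.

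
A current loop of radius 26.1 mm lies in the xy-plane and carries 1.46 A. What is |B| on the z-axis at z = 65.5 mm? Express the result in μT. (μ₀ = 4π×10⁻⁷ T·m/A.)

B ≈ 1.78 μT

On the axis of a circular loop, B = μ₀IR² / [2(R²+z²)^(3/2)].
R² + z² = (0.0261)² + (0.0655)² = 0.004971 m², and (R²+z²)^(3/2) = 3.51×10⁻⁴ m³.
B = (4π×10⁻⁷ × 1.46 × 0.0006812) / (2 × 3.51×10⁻⁴) = 1.78×10⁻⁶ T.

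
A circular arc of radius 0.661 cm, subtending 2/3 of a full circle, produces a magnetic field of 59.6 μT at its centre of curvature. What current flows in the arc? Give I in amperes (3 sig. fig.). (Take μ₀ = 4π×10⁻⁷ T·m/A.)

For a circular arc, B = μ₀Iφ/(4πR) with φ in radians; here φ = 4.189 rad.
So I = 4πRB/(μ₀φ) = 4π × 0.00661 × 5.96×10⁻⁵ / (4π×10⁻⁷ × 4.189) = 0.941 A.

I ≈ 0.941 A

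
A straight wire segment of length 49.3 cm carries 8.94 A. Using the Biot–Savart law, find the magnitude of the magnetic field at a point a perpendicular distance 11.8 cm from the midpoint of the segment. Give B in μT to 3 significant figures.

For a finite straight segment, B = (μ₀I/4πd)(sinθ₁ + sinθ₂), where θ₁, θ₂ are the angles from the perpendicular to each end.
The perpendicular from the point meets the wire at its midpoint, so each end is L/2 = 0.2465 m away along the wire.
sinθ₁ = 0.2465/√(0.2465²+0.118²) = 0.9020; sinθ₂ = 0.2465/√(0.2465²+0.118²) = 0.9020.
B = (4π×10⁻⁷ × 8.94) / (4π × 0.118) × (0.9020 + 0.9020) = 1.37×10⁻⁵ T.

B ≈ 13.7 μT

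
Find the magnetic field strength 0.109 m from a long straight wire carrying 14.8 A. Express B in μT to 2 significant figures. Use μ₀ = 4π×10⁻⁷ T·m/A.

B ≈ 27 μT

For an infinitely long straight wire, B = μ₀I/(2πd).
B = (4π×10⁻⁷ × 14.8) / (2π × 0.109) = 2.72×10⁻⁵ T.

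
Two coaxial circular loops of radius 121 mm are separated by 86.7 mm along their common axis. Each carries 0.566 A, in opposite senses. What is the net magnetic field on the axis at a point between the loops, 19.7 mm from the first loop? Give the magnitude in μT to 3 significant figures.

Each loop contributes B = μ₀IR²/[2(R²+z²)^(3/2)] on the axis, with z measured from that loop.
Loop 1 (z = 0.0197 m): B₁ = 2.83×10⁻⁶ T. Loop 2 (z = 0.067 m): B₂ = 1.97×10⁻⁶ T.
The fields oppose: B = |B₁ − B₂| = 8.58×10⁻⁷ T.

B ≈ 0.858 μT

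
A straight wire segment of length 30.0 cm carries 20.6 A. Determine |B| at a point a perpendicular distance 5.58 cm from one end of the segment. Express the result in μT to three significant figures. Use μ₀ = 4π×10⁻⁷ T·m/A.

B ≈ 36.3 μT

For a finite straight segment, B = (μ₀I/4πd)(sinθ₁ + sinθ₂), where θ₁, θ₂ are the angles from the perpendicular to each end.
The perpendicular foot is at one end, so the two end-offsets along the wire are 0 and L = 0.3 m.
sinθ₁ = 0/√(0²+0.0558²) = 0.0000; sinθ₂ = 0.3/√(0.3²+0.0558²) = 0.9831.
B = (4π×10⁻⁷ × 20.6) / (4π × 0.0558) × (0.0000 + 0.9831) = 3.63×10⁻⁵ T.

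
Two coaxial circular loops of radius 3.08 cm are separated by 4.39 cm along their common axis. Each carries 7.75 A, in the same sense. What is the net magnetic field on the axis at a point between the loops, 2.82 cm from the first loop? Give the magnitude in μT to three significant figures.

Each loop contributes B = μ₀IR²/[2(R²+z²)^(3/2)] on the axis, with z measured from that loop.
Loop 1 (z = 0.0282 m): B₁ = 6.34×10⁻⁵ T. Loop 2 (z = 0.0157 m): B₂ = 1.12×10⁻⁴ T.
The fields add: B = B₁ + B₂ = 1.75×10⁻⁴ T.

B ≈ 175 μT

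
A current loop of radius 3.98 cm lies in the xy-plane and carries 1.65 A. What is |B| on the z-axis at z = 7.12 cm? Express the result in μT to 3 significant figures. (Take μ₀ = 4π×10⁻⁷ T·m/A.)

B ≈ 3.03 μT

On the axis of a circular loop, B = μ₀IR² / [2(R²+z²)^(3/2)].
R² + z² = (0.0398)² + (0.0712)² = 0.006653 m², and (R²+z²)^(3/2) = 5.43×10⁻⁴ m³.
B = (4π×10⁻⁷ × 1.65 × 0.001584) / (2 × 5.43×10⁻⁴) = 3.03×10⁻⁶ T.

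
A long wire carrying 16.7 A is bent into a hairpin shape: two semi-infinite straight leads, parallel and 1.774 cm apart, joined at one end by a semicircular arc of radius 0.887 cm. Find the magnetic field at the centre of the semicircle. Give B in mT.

The semicircular arc contributes B_arc = μ₀I·π/(4πR) = μ₀I/(4R) = 5.91×10⁻⁴ T.
Each semi-infinite lead is at perpendicular distance R = 0.00887 m from the centre, with the perpendicular foot at its near end, so it contributes μ₀I/(4πR); both point the same way, together 3.77×10⁻⁴ T.
Arc and leads all point the same direction: B = 5.91×10⁻⁴ + 3.77×10⁻⁴ = 9.68×10⁻⁴ T.

B ≈ 0.968 mT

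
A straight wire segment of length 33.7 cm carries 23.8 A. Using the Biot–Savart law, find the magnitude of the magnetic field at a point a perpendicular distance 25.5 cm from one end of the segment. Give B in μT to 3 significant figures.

B ≈ 7.44 μT

For a finite straight segment, B = (μ₀I/4πd)(sinθ₁ + sinθ₂), where θ₁, θ₂ are the angles from the perpendicular to each end.
The perpendicular foot is at one end, so the two end-offsets along the wire are 0 and L = 0.337 m.
sinθ₁ = 0/√(0²+0.255²) = 0.0000; sinθ₂ = 0.337/√(0.337²+0.255²) = 0.7974.
B = (4π×10⁻⁷ × 23.8) / (4π × 0.255) × (0.0000 + 0.7974) = 7.44×10⁻⁶ T.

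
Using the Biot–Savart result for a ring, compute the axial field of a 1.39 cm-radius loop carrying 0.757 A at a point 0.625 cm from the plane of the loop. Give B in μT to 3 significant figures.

On the axis of a circular loop, B = μ₀IR² / [2(R²+z²)^(3/2)].
R² + z² = (0.0139)² + (0.00625)² = 0.0002323 m², and (R²+z²)^(3/2) = 3.54×10⁻⁶ m³.
B = (4π×10⁻⁷ × 0.757 × 0.0001932) / (2 × 3.54×10⁻⁶) = 2.60×10⁻⁵ T.

B ≈ 26.0 μT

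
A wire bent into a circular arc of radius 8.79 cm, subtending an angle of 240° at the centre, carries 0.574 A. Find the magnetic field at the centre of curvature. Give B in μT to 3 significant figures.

The Biot–Savart field of a circular arc at its centre is B = μ₀Iφ/(4πR), with φ = 4.189 rad.
B = (4π×10⁻⁷ × 0.574 × 4.189) / (4π × 0.0879) = 2.74×10⁻⁶ T.

B ≈ 2.74 μT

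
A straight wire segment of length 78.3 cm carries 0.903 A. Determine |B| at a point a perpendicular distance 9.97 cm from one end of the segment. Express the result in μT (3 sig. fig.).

For a finite straight segment, B = (μ₀I/4πd)(sinθ₁ + sinθ₂), where θ₁, θ₂ are the angles from the perpendicular to each end.
The perpendicular foot is at one end, so the two end-offsets along the wire are 0 and L = 0.783 m.
sinθ₁ = 0/√(0²+0.0997²) = 0.0000; sinθ₂ = 0.783/√(0.783²+0.0997²) = 0.9920.
B = (4π×10⁻⁷ × 0.903) / (4π × 0.0997) × (0.0000 + 0.9920) = 8.98×10⁻⁷ T.

B ≈ 0.898 μT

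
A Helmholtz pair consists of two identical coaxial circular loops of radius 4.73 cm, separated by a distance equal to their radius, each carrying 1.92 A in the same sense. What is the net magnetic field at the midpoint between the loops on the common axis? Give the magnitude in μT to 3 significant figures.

Each loop contributes B = μ₀IR²/[2(R²+z²)^(3/2)] on the axis, with z measured from that loop.
Loop 1 (z = 0.02365 m): B₁ = 1.82×10⁻⁵ T. Loop 2 (z = 0.02365 m): B₂ = 1.82×10⁻⁵ T.
The fields add: B = B₁ + B₂ = 3.65×10⁻⁵ T.

B ≈ 36.5 μT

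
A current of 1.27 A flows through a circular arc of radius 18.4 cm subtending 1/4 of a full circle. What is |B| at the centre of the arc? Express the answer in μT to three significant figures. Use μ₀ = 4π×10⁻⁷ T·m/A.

The Biot–Savart field of a circular arc at its centre is B = μ₀Iφ/(4πR), with φ = 1.571 rad.
B = (4π×10⁻⁷ × 1.27 × 1.571) / (4π × 0.184) = 1.08×10⁻⁶ T.

B ≈ 1.08 μT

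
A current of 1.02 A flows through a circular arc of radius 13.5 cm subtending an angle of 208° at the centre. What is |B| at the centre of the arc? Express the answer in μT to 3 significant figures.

B ≈ 2.74 μT

The Biot–Savart field of a circular arc at its centre is B = μ₀Iφ/(4πR), with φ = 3.63 rad.
B = (4π×10⁻⁷ × 1.02 × 3.63) / (4π × 0.135) = 2.74×10⁻⁶ T.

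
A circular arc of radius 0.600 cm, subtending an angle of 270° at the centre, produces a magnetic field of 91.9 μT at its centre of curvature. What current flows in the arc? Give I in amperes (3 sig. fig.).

For a circular arc, B = μ₀Iφ/(4πR) with φ in radians; here φ = 4.712 rad.
So I = 4πRB/(μ₀φ) = 4π × 0.006 × 9.19×10⁻⁵ / (4π×10⁻⁷ × 4.712) = 1.17 A.

I ≈ 1.17 A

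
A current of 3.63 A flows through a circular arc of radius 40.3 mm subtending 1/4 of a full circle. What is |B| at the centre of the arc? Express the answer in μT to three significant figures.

B ≈ 14.1 μT

The Biot–Savart field of a circular arc at its centre is B = μ₀Iφ/(4πR), with φ = 1.571 rad.
B = (4π×10⁻⁷ × 3.63 × 1.571) / (4π × 0.0403) = 1.41×10⁻⁵ T.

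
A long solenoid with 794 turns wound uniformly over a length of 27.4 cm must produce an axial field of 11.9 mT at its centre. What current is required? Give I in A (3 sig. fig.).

Inside a long solenoid B = μ₀nI with n = 2898 m⁻¹, so I = B/(μ₀n).
I = 1.19×10⁻² / (4π×10⁻⁷ × 2898) = 3.27 A.

I ≈ 3.27 A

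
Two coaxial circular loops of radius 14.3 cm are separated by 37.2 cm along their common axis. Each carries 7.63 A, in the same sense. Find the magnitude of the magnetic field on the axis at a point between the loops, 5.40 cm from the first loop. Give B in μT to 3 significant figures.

Each loop contributes B = μ₀IR²/[2(R²+z²)^(3/2)] on the axis, with z measured from that loop.
Loop 1 (z = 0.054 m): B₁ = 2.74×10⁻⁵ T. Loop 2 (z = 0.318 m): B₂ = 2.31×10⁻⁶ T.
The fields add: B = B₁ + B₂ = 2.98×10⁻⁵ T.

B ≈ 29.8 μT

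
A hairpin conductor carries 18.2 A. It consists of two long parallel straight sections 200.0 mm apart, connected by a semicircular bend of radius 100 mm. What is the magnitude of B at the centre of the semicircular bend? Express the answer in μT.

B ≈ 93.6 μT

The semicircular arc contributes B_arc = μ₀I·π/(4πR) = μ₀I/(4R) = 5.72×10⁻⁵ T.
Each semi-infinite lead is at perpendicular distance R = 0.1 m from the centre, with the perpendicular foot at its near end, so it contributes μ₀I/(4πR); both point the same way, together 3.64×10⁻⁵ T.
Arc and leads all point the same direction: B = 5.72×10⁻⁵ + 3.64×10⁻⁵ = 9.36×10⁻⁵ T.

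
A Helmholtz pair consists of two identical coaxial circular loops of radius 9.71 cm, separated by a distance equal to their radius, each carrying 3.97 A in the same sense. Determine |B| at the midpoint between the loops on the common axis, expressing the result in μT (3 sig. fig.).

Each loop contributes B = μ₀IR²/[2(R²+z²)^(3/2)] on the axis, with z measured from that loop.
Loop 1 (z = 0.04855 m): B₁ = 1.84×10⁻⁵ T. Loop 2 (z = 0.04855 m): B₂ = 1.84×10⁻⁵ T.
The fields add: B = B₁ + B₂ = 3.68×10⁻⁵ T.

B ≈ 36.8 μT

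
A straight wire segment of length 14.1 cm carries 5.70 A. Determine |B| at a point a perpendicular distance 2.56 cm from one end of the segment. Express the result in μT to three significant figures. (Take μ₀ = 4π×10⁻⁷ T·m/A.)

B ≈ 21.9 μT

For a finite straight segment, B = (μ₀I/4πd)(sinθ₁ + sinθ₂), where θ₁, θ₂ are the angles from the perpendicular to each end.
The perpendicular foot is at one end, so the two end-offsets along the wire are 0 and L = 0.141 m.
sinθ₁ = 0/√(0²+0.0256²) = 0.0000; sinθ₂ = 0.141/√(0.141²+0.0256²) = 0.9839.
B = (4π×10⁻⁷ × 5.70) / (4π × 0.0256) × (0.0000 + 0.9839) = 2.19×10⁻⁵ T.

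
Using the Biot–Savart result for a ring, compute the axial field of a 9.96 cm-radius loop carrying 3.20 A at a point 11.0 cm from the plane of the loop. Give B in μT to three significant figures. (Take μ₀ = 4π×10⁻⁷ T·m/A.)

B ≈ 6.10 μT

On the axis of a circular loop, B = μ₀IR² / [2(R²+z²)^(3/2)].
R² + z² = (0.0996)² + (0.11)² = 0.02202 m², and (R²+z²)^(3/2) = 3.27×10⁻³ m³.
B = (4π×10⁻⁷ × 3.20 × 0.00992) / (2 × 3.27×10⁻³) = 6.10×10⁻⁶ T.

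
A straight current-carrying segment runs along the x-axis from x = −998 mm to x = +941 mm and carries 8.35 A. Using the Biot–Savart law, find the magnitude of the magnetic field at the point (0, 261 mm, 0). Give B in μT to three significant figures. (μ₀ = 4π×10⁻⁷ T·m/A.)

B ≈ 6.18 μT

For a finite straight segment, B = (μ₀I/4πd)(sinθ₁ + sinθ₂), where θ₁, θ₂ are the angles from the perpendicular to each end.
The perpendicular distance is d = 0.261 m; the end-offsets along the wire are a = 0.998 m and b = 0.941 m.
sinθ₁ = 0.998/√(0.998²+0.261²) = 0.9675; sinθ₂ = 0.941/√(0.941²+0.261²) = 0.9636.
B = (4π×10⁻⁷ × 8.35) / (4π × 0.261) × (0.9675 + 0.9636) = 6.18×10⁻⁶ T.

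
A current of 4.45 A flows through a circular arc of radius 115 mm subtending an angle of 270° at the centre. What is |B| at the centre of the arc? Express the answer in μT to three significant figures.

B ≈ 18.2 μT

The Biot–Savart field of a circular arc at its centre is B = μ₀Iφ/(4πR), with φ = 4.712 rad.
B = (4π×10⁻⁷ × 4.45 × 4.712) / (4π × 0.115) = 1.82×10⁻⁵ T.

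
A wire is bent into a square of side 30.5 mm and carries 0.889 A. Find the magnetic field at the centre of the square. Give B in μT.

B ≈ 33.0 μT

Each side is a finite straight segment at perpendicular distance d = a/(2 tan(π/4)) = 0.01525 m from the centre, with end-angles ±π/4.
One side contributes B₁ = (μ₀I/4πd)·2 sin(π/4) = 8.24×10⁻⁶ T.
All 4 sides add in the same direction: B = 4 × 8.24×10⁻⁶ = 3.30×10⁻⁵ T.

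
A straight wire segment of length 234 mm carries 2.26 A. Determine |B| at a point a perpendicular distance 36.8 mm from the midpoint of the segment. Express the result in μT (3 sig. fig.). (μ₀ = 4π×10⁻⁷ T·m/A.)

B ≈ 11.7 μT

For a finite straight segment, B = (μ₀I/4πd)(sinθ₁ + sinθ₂), where θ₁, θ₂ are the angles from the perpendicular to each end.
The perpendicular from the point meets the wire at its midpoint, so each end is L/2 = 0.117 m away along the wire.
sinθ₁ = 0.117/√(0.117²+0.0368²) = 0.9539; sinθ₂ = 0.117/√(0.117²+0.0368²) = 0.9539.
B = (4π×10⁻⁷ × 2.26) / (4π × 0.0368) × (0.9539 + 0.9539) = 1.17×10⁻⁵ T.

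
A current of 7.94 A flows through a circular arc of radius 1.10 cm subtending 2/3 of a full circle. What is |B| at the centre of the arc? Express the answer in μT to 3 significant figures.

The Biot–Savart field of a circular arc at its centre is B = μ₀Iφ/(4πR), with φ = 4.189 rad.
B = (4π×10⁻⁷ × 7.94 × 4.189) / (4π × 0.011) = 3.02×10⁻⁴ T.

B ≈ 302 μT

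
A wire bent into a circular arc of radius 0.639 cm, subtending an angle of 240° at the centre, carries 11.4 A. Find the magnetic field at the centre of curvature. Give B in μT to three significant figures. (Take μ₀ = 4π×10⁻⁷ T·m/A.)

The Biot–Savart field of a circular arc at its centre is B = μ₀Iφ/(4πR), with φ = 4.189 rad.
B = (4π×10⁻⁷ × 11.4 × 4.189) / (4π × 0.00639) = 7.47×10⁻⁴ T.

B ≈ 747 μT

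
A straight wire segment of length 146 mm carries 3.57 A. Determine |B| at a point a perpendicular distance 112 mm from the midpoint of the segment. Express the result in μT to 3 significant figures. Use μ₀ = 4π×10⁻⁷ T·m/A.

B ≈ 3.48 μT

For a finite straight segment, B = (μ₀I/4πd)(sinθ₁ + sinθ₂), where θ₁, θ₂ are the angles from the perpendicular to each end.
The perpendicular from the point meets the wire at its midpoint, so each end is L/2 = 0.073 m away along the wire.
sinθ₁ = 0.073/√(0.073²+0.112²) = 0.5460; sinθ₂ = 0.073/√(0.073²+0.112²) = 0.5460.
B = (4π×10⁻⁷ × 3.57) / (4π × 0.112) × (0.5460 + 0.5460) = 3.48×10⁻⁶ T.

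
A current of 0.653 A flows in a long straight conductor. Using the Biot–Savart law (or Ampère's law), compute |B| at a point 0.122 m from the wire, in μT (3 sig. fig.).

For an infinitely long straight wire, B = μ₀I/(2πd).
B = (4π×10⁻⁷ × 0.653) / (2π × 0.122) = 1.07×10⁻⁶ T.

B ≈ 1.07 μT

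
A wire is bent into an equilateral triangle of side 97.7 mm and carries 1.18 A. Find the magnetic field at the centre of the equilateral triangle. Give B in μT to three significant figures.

B ≈ 21.7 μT

Each side is a finite straight segment at perpendicular distance d = a/(2 tan(π/3)) = 0.0282 m from the centre, with end-angles ±π/3.
One side contributes B₁ = (μ₀I/4πd)·2 sin(π/3) = 7.25×10⁻⁶ T.
All 3 sides add in the same direction: B = 3 × 7.25×10⁻⁶ = 2.17×10⁻⁵ T.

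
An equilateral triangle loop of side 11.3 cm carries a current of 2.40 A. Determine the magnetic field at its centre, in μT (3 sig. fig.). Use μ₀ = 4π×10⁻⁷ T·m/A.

Each side is a finite straight segment at perpendicular distance d = a/(2 tan(π/3)) = 0.03262 m from the centre, with end-angles ±π/3.
One side contributes B₁ = (μ₀I/4πd)·2 sin(π/3) = 1.27×10⁻⁵ T.
All 3 sides add in the same direction: B = 3 × 1.27×10⁻⁵ = 3.82×10⁻⁵ T.

B ≈ 38.2 μT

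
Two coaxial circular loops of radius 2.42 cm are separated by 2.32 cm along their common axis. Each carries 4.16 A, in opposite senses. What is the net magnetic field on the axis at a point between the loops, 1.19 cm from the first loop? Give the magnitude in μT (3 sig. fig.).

B ≈ 2.30 μT

Each loop contributes B = μ₀IR²/[2(R²+z²)^(3/2)] on the axis, with z measured from that loop.
Loop 1 (z = 0.0119 m): B₁ = 7.81×10⁻⁵ T. Loop 2 (z = 0.0113 m): B₂ = 8.03×10⁻⁵ T.
The fields oppose: B = |B₁ − B₂| = 2.30×10⁻⁶ T.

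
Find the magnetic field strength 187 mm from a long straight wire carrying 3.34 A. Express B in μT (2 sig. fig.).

For an infinitely long straight wire, B = μ₀I/(2πd).
B = (4π×10⁻⁷ × 3.34) / (2π × 0.187) = 3.57×10⁻⁶ T.

B ≈ 3.6 μT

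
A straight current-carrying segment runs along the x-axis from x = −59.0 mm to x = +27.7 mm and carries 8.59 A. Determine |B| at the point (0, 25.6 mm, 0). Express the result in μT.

For a finite straight segment, B = (μ₀I/4πd)(sinθ₁ + sinθ₂), where θ₁, θ₂ are the angles from the perpendicular to each end.
The perpendicular distance is d = 0.0256 m; the end-offsets along the wire are a = 0.059 m and b = 0.0277 m.
sinθ₁ = 0.059/√(0.059²+0.0256²) = 0.9174; sinθ₂ = 0.0277/√(0.0277²+0.0256²) = 0.7344.
B = (4π×10⁻⁷ × 8.59) / (4π × 0.0256) × (0.9174 + 0.7344) = 5.54×10⁻⁵ T.

B ≈ 55.4 μT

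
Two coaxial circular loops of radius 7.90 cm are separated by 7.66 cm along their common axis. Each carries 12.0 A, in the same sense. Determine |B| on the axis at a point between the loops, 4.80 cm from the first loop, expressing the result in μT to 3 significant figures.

Each loop contributes B = μ₀IR²/[2(R²+z²)^(3/2)] on the axis, with z measured from that loop.
Loop 1 (z = 0.048 m): B₁ = 5.96×10⁻⁵ T. Loop 2 (z = 0.0286 m): B₂ = 7.93×10⁻⁵ T.
The fields add: B = B₁ + B₂ = 1.39×10⁻⁴ T.

B ≈ 139 μT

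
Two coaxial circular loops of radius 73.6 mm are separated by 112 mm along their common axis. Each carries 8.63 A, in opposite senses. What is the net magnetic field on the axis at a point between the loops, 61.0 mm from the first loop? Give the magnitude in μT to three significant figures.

Each loop contributes B = μ₀IR²/[2(R²+z²)^(3/2)] on the axis, with z measured from that loop.
Loop 1 (z = 0.061 m): B₁ = 3.36×10⁻⁵ T. Loop 2 (z = 0.051 m): B₂ = 4.09×10⁻⁵ T.
The fields oppose: B = |B₁ − B₂| = 7.29×10⁻⁶ T.

B ≈ 7.29 μT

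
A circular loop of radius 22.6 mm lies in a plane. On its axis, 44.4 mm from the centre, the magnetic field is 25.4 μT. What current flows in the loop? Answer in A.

On the axis of a loop, B = μ₀IR²/[2(R²+z²)^(3/2)], so I = 2B(R²+z²)^(3/2)/(μ₀R²).
R² + z² = 0.0005108 + 0.001971 = 0.002482 m²; raised to 3/2 gives 1.24×10⁻⁴ m³.
I = 2 × 2.54×10⁻⁵ × 1.24×10⁻⁴ / (1.26×10⁻⁶ × 0.0005108) = 9.79 A.

I ≈ 9.79 A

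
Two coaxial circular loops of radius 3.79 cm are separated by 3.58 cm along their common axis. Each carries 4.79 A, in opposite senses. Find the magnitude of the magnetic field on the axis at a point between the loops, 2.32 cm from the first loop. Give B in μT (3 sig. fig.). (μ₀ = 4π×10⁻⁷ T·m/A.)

Each loop contributes B = μ₀IR²/[2(R²+z²)^(3/2)] on the axis, with z measured from that loop.
Loop 1 (z = 0.0232 m): B₁ = 4.93×10⁻⁵ T. Loop 2 (z = 0.0126 m): B₂ = 6.79×10⁻⁵ T.
The fields oppose: B = |B₁ − B₂| = 1.86×10⁻⁵ T.

B ≈ 18.6 μT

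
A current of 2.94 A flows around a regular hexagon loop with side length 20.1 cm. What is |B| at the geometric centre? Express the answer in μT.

B ≈ 10.1 μT

Each side is a finite straight segment at perpendicular distance d = a/(2 tan(π/6)) = 0.1741 m from the centre, with end-angles ±π/6.
One side contributes B₁ = (μ₀I/4πd)·2 sin(π/6) = 1.69×10⁻⁶ T.
All 6 sides add in the same direction: B = 6 × 1.69×10⁻⁶ = 1.01×10⁻⁵ T.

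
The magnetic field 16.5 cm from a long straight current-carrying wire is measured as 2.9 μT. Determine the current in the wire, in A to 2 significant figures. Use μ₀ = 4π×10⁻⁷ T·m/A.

I ≈ 2.4 A

For a long straight wire B = μ₀I/(2πd), so I = 2πdB/μ₀.
I = 2π × 0.165 × 2.90×10⁻⁶ / (4π×10⁻⁷) = 2.39 A.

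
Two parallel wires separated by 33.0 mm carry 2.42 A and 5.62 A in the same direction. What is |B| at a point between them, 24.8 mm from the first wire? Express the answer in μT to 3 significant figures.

B ≈ 118 μT

Each long wire gives B = μ₀I/(2πd). Distances are d₁ = 0.0248 m and d₂ = 0.0082 m.
B₁ = 1.95×10⁻⁵ T, B₂ = 1.37×10⁻⁴ T.
Between parallel currents the two contributions point in opposite directions, so they subtract. B = |B₁ − B₂| = |1.95×10⁻⁵ − 1.37×10⁻⁴| = 1.18×10⁻⁴ T.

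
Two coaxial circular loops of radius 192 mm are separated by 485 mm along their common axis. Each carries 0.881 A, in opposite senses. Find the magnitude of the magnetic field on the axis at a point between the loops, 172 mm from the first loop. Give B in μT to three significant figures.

B ≈ 0.779 μT

Each loop contributes B = μ₀IR²/[2(R²+z²)^(3/2)] on the axis, with z measured from that loop.
Loop 1 (z = 0.172 m): B₁ = 1.19×10⁻⁶ T. Loop 2 (z = 0.313 m): B₂ = 4.12×10⁻⁷ T.
The fields oppose: B = |B₁ − B₂| = 7.79×10⁻⁷ T.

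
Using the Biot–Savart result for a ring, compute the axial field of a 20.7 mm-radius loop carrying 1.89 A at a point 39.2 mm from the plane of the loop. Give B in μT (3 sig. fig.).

B ≈ 5.84 μT

On the axis of a circular loop, B = μ₀IR² / [2(R²+z²)^(3/2)].
R² + z² = (0.0207)² + (0.0392)² = 0.001965 m², and (R²+z²)^(3/2) = 8.71×10⁻⁵ m³.
B = (4π×10⁻⁷ × 1.89 × 0.0004285) / (2 × 8.71×10⁻⁵) = 5.84×10⁻⁶ T.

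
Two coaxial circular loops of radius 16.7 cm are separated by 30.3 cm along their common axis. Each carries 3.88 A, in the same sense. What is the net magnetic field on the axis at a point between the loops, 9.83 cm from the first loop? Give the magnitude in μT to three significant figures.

B ≈ 13.0 μT

Each loop contributes B = μ₀IR²/[2(R²+z²)^(3/2)] on the axis, with z measured from that loop.
Loop 1 (z = 0.0983 m): B₁ = 9.34×10⁻⁶ T. Loop 2 (z = 0.2047 m): B₂ = 3.69×10⁻⁶ T.
The fields add: B = B₁ + B₂ = 1.30×10⁻⁵ T.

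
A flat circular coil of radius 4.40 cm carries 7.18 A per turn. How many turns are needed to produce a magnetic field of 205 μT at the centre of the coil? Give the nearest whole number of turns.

N = 2

For an N-turn coil, B = Nμ₀I/(2R). A single turn gives B₁ = 1.03×10⁻⁴ T with R = 0.044 m.
N = B/B₁ = 2.05×10⁻⁴ / 1.03×10⁻⁴ = 2.00.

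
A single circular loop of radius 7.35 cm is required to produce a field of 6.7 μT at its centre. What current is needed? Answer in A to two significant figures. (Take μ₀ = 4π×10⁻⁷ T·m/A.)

I ≈ 0.78 A

At the centre of a circular loop B = μ₀I/(2R), so I = 2RB/μ₀.
With R = 0.0735 m, I = 2 × 0.0735 × 6.70×10⁻⁶ / (4π×10⁻⁷) = 0.784 A.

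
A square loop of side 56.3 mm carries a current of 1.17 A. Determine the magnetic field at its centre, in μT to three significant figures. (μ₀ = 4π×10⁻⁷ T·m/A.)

Each side is a finite straight segment at perpendicular distance d = a/(2 tan(π/4)) = 0.02815 m from the centre, with end-angles ±π/4.
One side contributes B₁ = (μ₀I/4πd)·2 sin(π/4) = 5.88×10⁻⁶ T.
All 4 sides add in the same direction: B = 4 × 5.88×10⁻⁶ = 2.35×10⁻⁵ T.

B ≈ 23.5 μT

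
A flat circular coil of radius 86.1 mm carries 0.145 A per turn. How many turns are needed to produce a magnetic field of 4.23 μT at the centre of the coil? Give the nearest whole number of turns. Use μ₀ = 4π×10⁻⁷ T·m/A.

N = 4

For an N-turn coil, B = Nμ₀I/(2R). A single turn gives B₁ = 1.06×10⁻⁶ T with R = 0.0861 m.
N = B/B₁ = 4.23×10⁻⁶ / 1.06×10⁻⁶ = 4.00.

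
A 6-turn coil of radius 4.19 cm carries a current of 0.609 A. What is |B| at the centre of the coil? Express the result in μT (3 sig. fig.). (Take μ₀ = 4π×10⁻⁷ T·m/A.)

B ≈ 54.8 μT

For an N-turn flat coil, B = Nμ₀I/(2R) with R = 0.0419 m.
B = 6 × 9.13×10⁻⁶ T = 5.48×10⁻⁵ T.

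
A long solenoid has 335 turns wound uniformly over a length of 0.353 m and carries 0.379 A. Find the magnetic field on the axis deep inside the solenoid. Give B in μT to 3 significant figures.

B ≈ 452 μT

Inside a long solenoid, B = μ₀nI with n = 949 turns/m.
B = 4π×10⁻⁷ × 949 × 0.379 = 4.52×10⁻⁴ T.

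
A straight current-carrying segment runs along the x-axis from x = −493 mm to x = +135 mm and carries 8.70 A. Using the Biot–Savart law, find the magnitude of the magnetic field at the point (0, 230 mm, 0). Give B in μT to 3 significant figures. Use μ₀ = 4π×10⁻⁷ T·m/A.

B ≈ 5.34 μT

For a finite straight segment, B = (μ₀I/4πd)(sinθ₁ + sinθ₂), where θ₁, θ₂ are the angles from the perpendicular to each end.
The perpendicular distance is d = 0.23 m; the end-offsets along the wire are a = 0.493 m and b = 0.135 m.
sinθ₁ = 0.493/√(0.493²+0.23²) = 0.9062; sinθ₂ = 0.135/√(0.135²+0.23²) = 0.5062.
B = (4π×10⁻⁷ × 8.70) / (4π × 0.23) × (0.9062 + 0.5062) = 5.34×10⁻⁶ T.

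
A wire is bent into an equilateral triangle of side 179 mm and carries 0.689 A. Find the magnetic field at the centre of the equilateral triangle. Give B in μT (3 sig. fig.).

B ≈ 6.93 μT

Each side is a finite straight segment at perpendicular distance d = a/(2 tan(π/3)) = 0.05167 m from the centre, with end-angles ±π/3.
One side contributes B₁ = (μ₀I/4πd)·2 sin(π/3) = 2.31×10⁻⁶ T.
All 3 sides add in the same direction: B = 3 × 2.31×10⁻⁶ = 6.93×10⁻⁶ T.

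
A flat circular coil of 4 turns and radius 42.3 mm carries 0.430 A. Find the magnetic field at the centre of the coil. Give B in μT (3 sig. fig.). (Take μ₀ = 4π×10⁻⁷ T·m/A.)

For an N-turn flat coil, B = Nμ₀I/(2R) with R = 0.0423 m.
B = 4 × 6.39×10⁻⁶ T = 2.55×10⁻⁵ T.

B ≈ 25.5 μT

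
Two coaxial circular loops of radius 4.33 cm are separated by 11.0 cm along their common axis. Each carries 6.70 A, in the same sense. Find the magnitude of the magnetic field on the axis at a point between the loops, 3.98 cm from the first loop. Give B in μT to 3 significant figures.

B ≈ 52.9 μT

Each loop contributes B = μ₀IR²/[2(R²+z²)^(3/2)] on the axis, with z measured from that loop.
Loop 1 (z = 0.0398 m): B₁ = 3.88×10⁻⁵ T. Loop 2 (z = 0.0702 m): B₂ = 1.41×10⁻⁵ T.
The fields add: B = B₁ + B₂ = 5.29×10⁻⁵ T.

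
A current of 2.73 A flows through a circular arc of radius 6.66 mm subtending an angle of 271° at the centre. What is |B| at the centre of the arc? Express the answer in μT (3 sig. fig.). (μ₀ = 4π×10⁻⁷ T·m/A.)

B ≈ 194 μT

The Biot–Savart field of a circular arc at its centre is B = μ₀Iφ/(4πR), with φ = 4.73 rad.
B = (4π×10⁻⁷ × 2.73 × 4.73) / (4π × 0.00666) = 1.94×10⁻⁴ T.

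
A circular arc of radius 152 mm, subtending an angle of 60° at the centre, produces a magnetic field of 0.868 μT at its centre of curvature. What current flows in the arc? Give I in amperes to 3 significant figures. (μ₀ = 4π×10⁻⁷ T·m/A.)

I ≈ 1.26 A

For a circular arc, B = μ₀Iφ/(4πR) with φ in radians; here φ = 1.047 rad.
So I = 4πRB/(μ₀φ) = 4π × 0.152 × 8.68×10⁻⁷ / (4π×10⁻⁷ × 1.047) = 1.26 A.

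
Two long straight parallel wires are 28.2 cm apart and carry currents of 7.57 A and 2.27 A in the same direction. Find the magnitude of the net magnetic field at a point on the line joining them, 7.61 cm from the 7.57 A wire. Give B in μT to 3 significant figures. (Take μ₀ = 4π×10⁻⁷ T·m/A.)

B ≈ 17.7 μT

Each long wire gives B = μ₀I/(2πd). Distances are d₁ = 0.0761 m and d₂ = 0.2059 m.
B₁ = 1.99×10⁻⁵ T, B₂ = 2.20×10⁻⁶ T.
Between parallel currents the two contributions point in opposite directions, so they subtract. B = |B₁ − B₂| = |1.99×10⁻⁵ − 2.20×10⁻⁶| = 1.77×10⁻⁵ T.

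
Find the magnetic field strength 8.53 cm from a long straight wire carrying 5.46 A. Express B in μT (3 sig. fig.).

B ≈ 12.8 μT

For an infinitely long straight wire, B = μ₀I/(2πd).
B = (4π×10⁻⁷ × 5.46) / (2π × 0.0853) = 1.28×10⁻⁵ T.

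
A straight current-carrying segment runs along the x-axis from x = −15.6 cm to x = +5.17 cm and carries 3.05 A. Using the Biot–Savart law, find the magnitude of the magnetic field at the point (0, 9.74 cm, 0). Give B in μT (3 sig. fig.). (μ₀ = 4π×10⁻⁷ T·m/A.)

B ≈ 4.12 μT

For a finite straight segment, B = (μ₀I/4πd)(sinθ₁ + sinθ₂), where θ₁, θ₂ are the angles from the perpendicular to each end.
The perpendicular distance is d = 0.0974 m; the end-offsets along the wire are a = 0.156 m and b = 0.0517 m.
sinθ₁ = 0.156/√(0.156²+0.0974²) = 0.8482; sinθ₂ = 0.0517/√(0.0517²+0.0974²) = 0.4688.
B = (4π×10⁻⁷ × 3.05) / (4π × 0.0974) × (0.8482 + 0.4688) = 4.12×10⁻⁶ T.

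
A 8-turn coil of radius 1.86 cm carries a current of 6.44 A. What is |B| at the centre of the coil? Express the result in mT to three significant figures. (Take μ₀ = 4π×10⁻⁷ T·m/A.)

For an N-turn flat coil, B = Nμ₀I/(2R) with R = 0.0186 m.
B = 8 × 2.18×10⁻⁴ T = 1.74×10⁻³ T.

B ≈ 1.74 mT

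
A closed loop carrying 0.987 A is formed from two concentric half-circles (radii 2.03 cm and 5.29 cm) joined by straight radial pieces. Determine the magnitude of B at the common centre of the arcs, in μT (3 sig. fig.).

The radial connectors point toward the centre, so dl × r̂ = 0 and they contribute nothing.
Each semicircle gives μ₀I/(4R): inner arc 1.53×10⁻⁵ T, outer arc 5.86×10⁻⁶ T.
The two arcs carry current in opposite angular senses, so their fields oppose: B = |1.53×10⁻⁵ − 5.86×10⁻⁶| = 9.41×10⁻⁶ T.

B ≈ 9.41 μT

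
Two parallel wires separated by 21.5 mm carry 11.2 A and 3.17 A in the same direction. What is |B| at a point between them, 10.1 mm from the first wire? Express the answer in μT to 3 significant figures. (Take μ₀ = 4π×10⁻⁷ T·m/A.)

Each long wire gives B = μ₀I/(2πd). Distances are d₁ = 0.0101 m and d₂ = 0.0114 m.
B₁ = 2.22×10⁻⁴ T, B₂ = 5.56×10⁻⁵ T.
Between parallel currents the two contributions point in opposite directions, so they subtract. B = |B₁ − B₂| = |2.22×10⁻⁴ − 5.56×10⁻⁵| = 1.66×10⁻⁴ T.

B ≈ 166 μT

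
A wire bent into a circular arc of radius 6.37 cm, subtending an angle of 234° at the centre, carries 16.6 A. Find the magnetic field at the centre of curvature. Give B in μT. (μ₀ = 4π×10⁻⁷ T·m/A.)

B ≈ 106 μT

The Biot–Savart field of a circular arc at its centre is B = μ₀Iφ/(4πR), with φ = 4.084 rad.
B = (4π×10⁻⁷ × 16.6 × 4.084) / (4π × 0.0637) = 1.06×10⁻⁴ T.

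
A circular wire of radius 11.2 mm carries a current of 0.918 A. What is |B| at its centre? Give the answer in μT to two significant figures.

B ≈ 51 μT

At the centre of a circular loop the Biot–Savart law gives B = μ₀I/(2R).
B = (4π×10⁻⁷ × 0.918) / (2 × 0.0112) = 5.15×10⁻⁵ T.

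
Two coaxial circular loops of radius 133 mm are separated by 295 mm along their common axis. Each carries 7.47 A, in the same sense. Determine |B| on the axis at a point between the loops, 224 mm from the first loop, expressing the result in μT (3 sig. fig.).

Each loop contributes B = μ₀IR²/[2(R²+z²)^(3/2)] on the axis, with z measured from that loop.
Loop 1 (z = 0.224 m): B₁ = 4.70×10⁻⁶ T. Loop 2 (z = 0.071 m): B₂ = 2.42×10⁻⁵ T.
The fields add: B = B₁ + B₂ = 2.89×10⁻⁵ T.

B ≈ 28.9 μT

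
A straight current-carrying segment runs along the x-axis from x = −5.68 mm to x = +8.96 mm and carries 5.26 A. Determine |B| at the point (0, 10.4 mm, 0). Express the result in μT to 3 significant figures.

For a finite straight segment, B = (μ₀I/4πd)(sinθ₁ + sinθ₂), where θ₁, θ₂ are the angles from the perpendicular to each end.
The perpendicular distance is d = 0.0104 m; the end-offsets along the wire are a = 0.00568 m and b = 0.00896 m.
sinθ₁ = 0.00568/√(0.00568²+0.0104²) = 0.4793; sinθ₂ = 0.00896/√(0.00896²+0.0104²) = 0.6527.
B = (4π×10⁻⁷ × 5.26) / (4π × 0.0104) × (0.4793 + 0.6527) = 5.73×10⁻⁵ T.

B ≈ 57.3 μT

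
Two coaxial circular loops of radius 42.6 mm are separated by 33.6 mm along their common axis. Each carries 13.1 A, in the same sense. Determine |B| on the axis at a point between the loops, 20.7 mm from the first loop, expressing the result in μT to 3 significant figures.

B ≈ 310 μT

Each loop contributes B = μ₀IR²/[2(R²+z²)^(3/2)] on the axis, with z measured from that loop.
Loop 1 (z = 0.0207 m): B₁ = 1.41×10⁻⁴ T. Loop 2 (z = 0.0129 m): B₂ = 1.69×10⁻⁴ T.
The fields add: B = B₁ + B₂ = 3.10×10⁻⁴ T.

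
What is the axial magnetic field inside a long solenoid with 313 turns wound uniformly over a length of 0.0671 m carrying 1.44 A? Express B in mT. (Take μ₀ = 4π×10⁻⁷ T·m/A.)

Inside a long solenoid, B = μ₀nI with n = 4665 turns/m.
B = 4π×10⁻⁷ × 4665 × 1.44 = 8.44×10⁻³ T.

B ≈ 8.44 mT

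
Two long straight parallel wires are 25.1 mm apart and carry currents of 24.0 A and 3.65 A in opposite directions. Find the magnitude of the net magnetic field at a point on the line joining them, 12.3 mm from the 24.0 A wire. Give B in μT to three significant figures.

Each long wire gives B = μ₀I/(2πd). Distances are d₁ = 0.0123 m and d₂ = 0.0128 m.
B₁ = 3.90×10⁻⁴ T, B₂ = 5.70×10⁻⁵ T.
Between antiparallel currents both contributions point the same way, so they add. B = B₁ + B₂ = 3.90×10⁻⁴ + 5.70×10⁻⁵ = 4.47×10⁻⁴ T.

B ≈ 447 μT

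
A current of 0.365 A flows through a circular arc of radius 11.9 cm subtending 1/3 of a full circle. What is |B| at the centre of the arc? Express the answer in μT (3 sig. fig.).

B ≈ 0.642 μT

The Biot–Savart field of a circular arc at its centre is B = μ₀Iφ/(4πR), with φ = 2.094 rad.
B = (4π×10⁻⁷ × 0.365 × 2.094) / (4π × 0.119) = 6.42×10⁻⁷ T.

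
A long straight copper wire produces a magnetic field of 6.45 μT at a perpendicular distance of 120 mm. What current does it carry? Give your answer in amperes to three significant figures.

For a long straight wire B = μ₀I/(2πd), so I = 2πdB/μ₀.
I = 2π × 0.12 × 6.45×10⁻⁶ / (4π×10⁻⁷) = 3.87 A.

I ≈ 3.87 A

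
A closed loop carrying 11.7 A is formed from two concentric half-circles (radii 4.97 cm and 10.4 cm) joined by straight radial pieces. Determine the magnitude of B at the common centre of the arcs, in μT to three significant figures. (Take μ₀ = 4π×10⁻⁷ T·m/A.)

The radial connectors point toward the centre, so dl × r̂ = 0 and they contribute nothing.
Each semicircle gives μ₀I/(4R): inner arc 7.40×10⁻⁵ T, outer arc 3.53×10⁻⁵ T.
The two arcs carry current in opposite angular senses, so their fields oppose: B = |7.40×10⁻⁵ − 3.53×10⁻⁵| = 3.86×10⁻⁵ T.

B ≈ 38.6 μT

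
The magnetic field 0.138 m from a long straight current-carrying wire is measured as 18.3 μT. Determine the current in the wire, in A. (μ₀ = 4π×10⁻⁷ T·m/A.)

I ≈ 12.6 A

For a long straight wire B = μ₀I/(2πd), so I = 2πdB/μ₀.
I = 2π × 0.138 × 1.83×10⁻⁵ / (4π×10⁻⁷) = 12.6 A.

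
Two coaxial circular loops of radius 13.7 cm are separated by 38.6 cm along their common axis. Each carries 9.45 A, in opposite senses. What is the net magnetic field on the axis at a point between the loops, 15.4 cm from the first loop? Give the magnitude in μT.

B ≈ 7.03 μT

Each loop contributes B = μ₀IR²/[2(R²+z²)^(3/2)] on the axis, with z measured from that loop.
Loop 1 (z = 0.154 m): B₁ = 1.27×10⁻⁵ T. Loop 2 (z = 0.232 m): B₂ = 5.70×10⁻⁶ T.
The fields oppose: B = |B₁ − B₂| = 7.03×10⁻⁶ T.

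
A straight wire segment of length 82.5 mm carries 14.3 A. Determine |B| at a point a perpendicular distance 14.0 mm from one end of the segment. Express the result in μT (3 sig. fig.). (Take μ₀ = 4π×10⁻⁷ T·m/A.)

For a finite straight segment, B = (μ₀I/4πd)(sinθ₁ + sinθ₂), where θ₁, θ₂ are the angles from the perpendicular to each end.
The perpendicular foot is at one end, so the two end-offsets along the wire are 0 and L = 0.0825 m.
sinθ₁ = 0/√(0²+0.014²) = 0.0000; sinθ₂ = 0.0825/√(0.0825²+0.014²) = 0.9859.
B = (4π×10⁻⁷ × 14.3) / (4π × 0.014) × (0.0000 + 0.9859) = 1.01×10⁻⁴ T.

B ≈ 101 μT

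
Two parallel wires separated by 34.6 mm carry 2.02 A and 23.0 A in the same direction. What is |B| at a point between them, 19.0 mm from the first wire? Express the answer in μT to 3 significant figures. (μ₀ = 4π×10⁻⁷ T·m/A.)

B ≈ 274 μT

Each long wire gives B = μ₀I/(2πd). Distances are d₁ = 0.019 m and d₂ = 0.0156 m.
B₁ = 2.13×10⁻⁵ T, B₂ = 2.95×10⁻⁴ T.
Between parallel currents the two contributions point in opposite directions, so they subtract. B = |B₁ − B₂| = |2.13×10⁻⁵ − 2.95×10⁻⁴| = 2.74×10⁻⁴ T.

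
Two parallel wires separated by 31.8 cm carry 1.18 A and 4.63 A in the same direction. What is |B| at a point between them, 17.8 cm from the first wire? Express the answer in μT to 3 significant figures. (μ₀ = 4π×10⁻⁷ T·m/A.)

B ≈ 5.29 μT

Each long wire gives B = μ₀I/(2πd). Distances are d₁ = 0.178 m and d₂ = 0.14 m.
B₁ = 1.33×10⁻⁶ T, B₂ = 6.61×10⁻⁶ T.
Between parallel currents the two contributions point in opposite directions, so they subtract. B = |B₁ − B₂| = |1.33×10⁻⁶ − 6.61×10⁻⁶| = 5.29×10⁻⁶ T.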